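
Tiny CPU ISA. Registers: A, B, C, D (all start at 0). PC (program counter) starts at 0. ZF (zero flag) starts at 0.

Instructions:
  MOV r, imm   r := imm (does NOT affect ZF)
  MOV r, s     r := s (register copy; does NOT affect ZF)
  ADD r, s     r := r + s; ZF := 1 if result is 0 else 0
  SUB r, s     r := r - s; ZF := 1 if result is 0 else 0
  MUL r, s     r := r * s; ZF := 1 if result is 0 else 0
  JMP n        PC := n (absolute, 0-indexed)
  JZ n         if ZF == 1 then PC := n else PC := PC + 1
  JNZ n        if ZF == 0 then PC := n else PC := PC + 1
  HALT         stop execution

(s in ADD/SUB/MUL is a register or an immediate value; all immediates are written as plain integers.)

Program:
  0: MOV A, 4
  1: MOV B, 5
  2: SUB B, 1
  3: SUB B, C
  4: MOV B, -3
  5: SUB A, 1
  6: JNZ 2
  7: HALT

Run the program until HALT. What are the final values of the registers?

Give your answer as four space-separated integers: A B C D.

Step 1: PC=0 exec 'MOV A, 4'. After: A=4 B=0 C=0 D=0 ZF=0 PC=1
Step 2: PC=1 exec 'MOV B, 5'. After: A=4 B=5 C=0 D=0 ZF=0 PC=2
Step 3: PC=2 exec 'SUB B, 1'. After: A=4 B=4 C=0 D=0 ZF=0 PC=3
Step 4: PC=3 exec 'SUB B, C'. After: A=4 B=4 C=0 D=0 ZF=0 PC=4
Step 5: PC=4 exec 'MOV B, -3'. After: A=4 B=-3 C=0 D=0 ZF=0 PC=5
Step 6: PC=5 exec 'SUB A, 1'. After: A=3 B=-3 C=0 D=0 ZF=0 PC=6
Step 7: PC=6 exec 'JNZ 2'. After: A=3 B=-3 C=0 D=0 ZF=0 PC=2
Step 8: PC=2 exec 'SUB B, 1'. After: A=3 B=-4 C=0 D=0 ZF=0 PC=3
Step 9: PC=3 exec 'SUB B, C'. After: A=3 B=-4 C=0 D=0 ZF=0 PC=4
Step 10: PC=4 exec 'MOV B, -3'. After: A=3 B=-3 C=0 D=0 ZF=0 PC=5
Step 11: PC=5 exec 'SUB A, 1'. After: A=2 B=-3 C=0 D=0 ZF=0 PC=6
Step 12: PC=6 exec 'JNZ 2'. After: A=2 B=-3 C=0 D=0 ZF=0 PC=2
Step 13: PC=2 exec 'SUB B, 1'. After: A=2 B=-4 C=0 D=0 ZF=0 PC=3
Step 14: PC=3 exec 'SUB B, C'. After: A=2 B=-4 C=0 D=0 ZF=0 PC=4
Step 15: PC=4 exec 'MOV B, -3'. After: A=2 B=-3 C=0 D=0 ZF=0 PC=5
Step 16: PC=5 exec 'SUB A, 1'. After: A=1 B=-3 C=0 D=0 ZF=0 PC=6
Step 17: PC=6 exec 'JNZ 2'. After: A=1 B=-3 C=0 D=0 ZF=0 PC=2
Step 18: PC=2 exec 'SUB B, 1'. After: A=1 B=-4 C=0 D=0 ZF=0 PC=3
Step 19: PC=3 exec 'SUB B, C'. After: A=1 B=-4 C=0 D=0 ZF=0 PC=4
Step 20: PC=4 exec 'MOV B, -3'. After: A=1 B=-3 C=0 D=0 ZF=0 PC=5
Step 21: PC=5 exec 'SUB A, 1'. After: A=0 B=-3 C=0 D=0 ZF=1 PC=6
Step 22: PC=6 exec 'JNZ 2'. After: A=0 B=-3 C=0 D=0 ZF=1 PC=7
Step 23: PC=7 exec 'HALT'. After: A=0 B=-3 C=0 D=0 ZF=1 PC=7 HALTED

Answer: 0 -3 0 0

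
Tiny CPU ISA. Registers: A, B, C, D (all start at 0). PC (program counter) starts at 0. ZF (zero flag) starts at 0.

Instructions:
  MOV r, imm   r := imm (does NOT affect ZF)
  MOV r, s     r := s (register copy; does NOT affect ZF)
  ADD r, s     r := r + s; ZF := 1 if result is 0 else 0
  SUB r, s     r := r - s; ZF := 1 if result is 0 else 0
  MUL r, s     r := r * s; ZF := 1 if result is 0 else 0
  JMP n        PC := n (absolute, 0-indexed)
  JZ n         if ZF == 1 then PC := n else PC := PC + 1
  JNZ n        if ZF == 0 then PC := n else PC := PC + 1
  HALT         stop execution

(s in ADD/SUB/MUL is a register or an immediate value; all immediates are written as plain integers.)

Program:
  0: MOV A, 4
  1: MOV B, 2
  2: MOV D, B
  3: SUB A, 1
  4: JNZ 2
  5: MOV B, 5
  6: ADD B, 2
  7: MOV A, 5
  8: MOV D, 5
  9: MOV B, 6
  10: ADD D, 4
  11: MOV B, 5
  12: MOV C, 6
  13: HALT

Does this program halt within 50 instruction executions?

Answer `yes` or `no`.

Answer: yes

Derivation:
Step 1: PC=0 exec 'MOV A, 4'. After: A=4 B=0 C=0 D=0 ZF=0 PC=1
Step 2: PC=1 exec 'MOV B, 2'. After: A=4 B=2 C=0 D=0 ZF=0 PC=2
Step 3: PC=2 exec 'MOV D, B'. After: A=4 B=2 C=0 D=2 ZF=0 PC=3
Step 4: PC=3 exec 'SUB A, 1'. After: A=3 B=2 C=0 D=2 ZF=0 PC=4
Step 5: PC=4 exec 'JNZ 2'. After: A=3 B=2 C=0 D=2 ZF=0 PC=2
Step 6: PC=2 exec 'MOV D, B'. After: A=3 B=2 C=0 D=2 ZF=0 PC=3
Step 7: PC=3 exec 'SUB A, 1'. After: A=2 B=2 C=0 D=2 ZF=0 PC=4
Step 8: PC=4 exec 'JNZ 2'. After: A=2 B=2 C=0 D=2 ZF=0 PC=2
Step 9: PC=2 exec 'MOV D, B'. After: A=2 B=2 C=0 D=2 ZF=0 PC=3
Step 10: PC=3 exec 'SUB A, 1'. After: A=1 B=2 C=0 D=2 ZF=0 PC=4
Step 11: PC=4 exec 'JNZ 2'. After: A=1 B=2 C=0 D=2 ZF=0 PC=2
Step 12: PC=2 exec 'MOV D, B'. After: A=1 B=2 C=0 D=2 ZF=0 PC=3
Step 13: PC=3 exec 'SUB A, 1'. After: A=0 B=2 C=0 D=2 ZF=1 PC=4
Step 14: PC=4 exec 'JNZ 2'. After: A=0 B=2 C=0 D=2 ZF=1 PC=5
Step 15: PC=5 exec 'MOV B, 5'. After: A=0 B=5 C=0 D=2 ZF=1 PC=6
Step 16: PC=6 exec 'ADD B, 2'. After: A=0 B=7 C=0 D=2 ZF=0 PC=7
Step 17: PC=7 exec 'MOV A, 5'. After: A=5 B=7 C=0 D=2 ZF=0 PC=8
Step 18: PC=8 exec 'MOV D, 5'. After: A=5 B=7 C=0 D=5 ZF=0 PC=9
Step 19: PC=9 exec 'MOV B, 6'. After: A=5 B=6 C=0 D=5 ZF=0 PC=10
Step 20: PC=10 exec 'ADD D, 4'. After: A=5 B=6 C=0 D=9 ZF=0 PC=11
Step 21: PC=11 exec 'MOV B, 5'. After: A=5 B=5 C=0 D=9 ZF=0 PC=12
Step 22: PC=12 exec 'MOV C, 6'. After: A=5 B=5 C=6 D=9 ZF=0 PC=13
Step 23: PC=13 exec 'HALT'. After: A=5 B=5 C=6 D=9 ZF=0 PC=13 HALTED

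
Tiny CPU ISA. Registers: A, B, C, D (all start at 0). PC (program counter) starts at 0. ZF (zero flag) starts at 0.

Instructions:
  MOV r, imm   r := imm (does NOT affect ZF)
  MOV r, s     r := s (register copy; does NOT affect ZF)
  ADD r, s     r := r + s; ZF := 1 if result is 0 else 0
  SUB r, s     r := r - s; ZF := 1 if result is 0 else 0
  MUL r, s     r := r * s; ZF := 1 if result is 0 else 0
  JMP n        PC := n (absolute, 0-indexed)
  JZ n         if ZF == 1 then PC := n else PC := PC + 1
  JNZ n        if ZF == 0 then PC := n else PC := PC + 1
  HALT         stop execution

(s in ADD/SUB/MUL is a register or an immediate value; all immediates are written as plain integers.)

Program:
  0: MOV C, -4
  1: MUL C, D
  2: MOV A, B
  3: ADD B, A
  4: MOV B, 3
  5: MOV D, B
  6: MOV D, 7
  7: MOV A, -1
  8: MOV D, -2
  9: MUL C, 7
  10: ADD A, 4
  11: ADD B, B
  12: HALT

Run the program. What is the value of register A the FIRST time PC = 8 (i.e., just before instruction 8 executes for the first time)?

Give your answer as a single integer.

Step 1: PC=0 exec 'MOV C, -4'. After: A=0 B=0 C=-4 D=0 ZF=0 PC=1
Step 2: PC=1 exec 'MUL C, D'. After: A=0 B=0 C=0 D=0 ZF=1 PC=2
Step 3: PC=2 exec 'MOV A, B'. After: A=0 B=0 C=0 D=0 ZF=1 PC=3
Step 4: PC=3 exec 'ADD B, A'. After: A=0 B=0 C=0 D=0 ZF=1 PC=4
Step 5: PC=4 exec 'MOV B, 3'. After: A=0 B=3 C=0 D=0 ZF=1 PC=5
Step 6: PC=5 exec 'MOV D, B'. After: A=0 B=3 C=0 D=3 ZF=1 PC=6
Step 7: PC=6 exec 'MOV D, 7'. After: A=0 B=3 C=0 D=7 ZF=1 PC=7
Step 8: PC=7 exec 'MOV A, -1'. After: A=-1 B=3 C=0 D=7 ZF=1 PC=8
First time PC=8: A=-1

-1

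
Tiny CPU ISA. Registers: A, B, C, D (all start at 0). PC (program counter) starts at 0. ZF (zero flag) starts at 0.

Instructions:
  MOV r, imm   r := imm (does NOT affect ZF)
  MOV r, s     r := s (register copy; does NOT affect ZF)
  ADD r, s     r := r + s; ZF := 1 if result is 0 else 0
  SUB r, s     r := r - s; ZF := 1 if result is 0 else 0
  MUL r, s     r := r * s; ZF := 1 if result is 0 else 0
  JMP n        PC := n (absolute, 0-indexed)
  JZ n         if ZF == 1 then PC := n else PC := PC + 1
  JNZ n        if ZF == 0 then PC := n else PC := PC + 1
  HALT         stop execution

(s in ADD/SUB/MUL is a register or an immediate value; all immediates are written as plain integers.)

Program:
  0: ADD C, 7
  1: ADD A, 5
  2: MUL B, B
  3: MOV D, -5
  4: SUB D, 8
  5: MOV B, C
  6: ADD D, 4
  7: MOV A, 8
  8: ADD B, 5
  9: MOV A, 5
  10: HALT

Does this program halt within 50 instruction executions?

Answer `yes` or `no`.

Step 1: PC=0 exec 'ADD C, 7'. After: A=0 B=0 C=7 D=0 ZF=0 PC=1
Step 2: PC=1 exec 'ADD A, 5'. After: A=5 B=0 C=7 D=0 ZF=0 PC=2
Step 3: PC=2 exec 'MUL B, B'. After: A=5 B=0 C=7 D=0 ZF=1 PC=3
Step 4: PC=3 exec 'MOV D, -5'. After: A=5 B=0 C=7 D=-5 ZF=1 PC=4
Step 5: PC=4 exec 'SUB D, 8'. After: A=5 B=0 C=7 D=-13 ZF=0 PC=5
Step 6: PC=5 exec 'MOV B, C'. After: A=5 B=7 C=7 D=-13 ZF=0 PC=6
Step 7: PC=6 exec 'ADD D, 4'. After: A=5 B=7 C=7 D=-9 ZF=0 PC=7
Step 8: PC=7 exec 'MOV A, 8'. After: A=8 B=7 C=7 D=-9 ZF=0 PC=8
Step 9: PC=8 exec 'ADD B, 5'. After: A=8 B=12 C=7 D=-9 ZF=0 PC=9
Step 10: PC=9 exec 'MOV A, 5'. After: A=5 B=12 C=7 D=-9 ZF=0 PC=10
Step 11: PC=10 exec 'HALT'. After: A=5 B=12 C=7 D=-9 ZF=0 PC=10 HALTED

Answer: yes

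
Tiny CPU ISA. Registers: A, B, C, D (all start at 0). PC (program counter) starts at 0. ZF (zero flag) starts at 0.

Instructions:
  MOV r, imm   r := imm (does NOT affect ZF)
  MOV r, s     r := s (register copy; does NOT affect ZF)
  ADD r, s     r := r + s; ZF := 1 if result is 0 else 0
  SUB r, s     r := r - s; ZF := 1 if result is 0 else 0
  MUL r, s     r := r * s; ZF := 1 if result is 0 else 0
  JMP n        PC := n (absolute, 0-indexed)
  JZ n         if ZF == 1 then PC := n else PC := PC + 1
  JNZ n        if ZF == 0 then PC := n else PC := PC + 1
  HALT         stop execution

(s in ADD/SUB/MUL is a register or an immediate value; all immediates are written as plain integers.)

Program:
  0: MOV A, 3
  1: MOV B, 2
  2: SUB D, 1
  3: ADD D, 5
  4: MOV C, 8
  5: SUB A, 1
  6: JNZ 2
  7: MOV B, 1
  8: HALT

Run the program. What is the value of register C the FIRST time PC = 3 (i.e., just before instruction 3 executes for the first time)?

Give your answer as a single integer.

Step 1: PC=0 exec 'MOV A, 3'. After: A=3 B=0 C=0 D=0 ZF=0 PC=1
Step 2: PC=1 exec 'MOV B, 2'. After: A=3 B=2 C=0 D=0 ZF=0 PC=2
Step 3: PC=2 exec 'SUB D, 1'. After: A=3 B=2 C=0 D=-1 ZF=0 PC=3
First time PC=3: C=0

0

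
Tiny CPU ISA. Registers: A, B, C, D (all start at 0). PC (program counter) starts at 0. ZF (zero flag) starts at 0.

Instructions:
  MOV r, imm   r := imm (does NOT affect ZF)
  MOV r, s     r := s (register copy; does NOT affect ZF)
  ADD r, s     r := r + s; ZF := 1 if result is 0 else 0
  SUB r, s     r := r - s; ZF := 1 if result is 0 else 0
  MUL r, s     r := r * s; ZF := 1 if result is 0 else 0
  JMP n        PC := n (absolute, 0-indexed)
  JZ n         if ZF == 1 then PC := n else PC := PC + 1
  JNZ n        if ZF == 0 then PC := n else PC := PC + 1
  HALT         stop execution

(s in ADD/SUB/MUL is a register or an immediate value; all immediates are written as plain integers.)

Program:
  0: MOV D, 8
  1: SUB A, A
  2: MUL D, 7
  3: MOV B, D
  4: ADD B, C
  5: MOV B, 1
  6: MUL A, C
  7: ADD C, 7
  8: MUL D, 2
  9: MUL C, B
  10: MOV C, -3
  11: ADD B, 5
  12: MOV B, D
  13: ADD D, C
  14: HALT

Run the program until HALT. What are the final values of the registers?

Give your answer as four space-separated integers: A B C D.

Answer: 0 112 -3 109

Derivation:
Step 1: PC=0 exec 'MOV D, 8'. After: A=0 B=0 C=0 D=8 ZF=0 PC=1
Step 2: PC=1 exec 'SUB A, A'. After: A=0 B=0 C=0 D=8 ZF=1 PC=2
Step 3: PC=2 exec 'MUL D, 7'. After: A=0 B=0 C=0 D=56 ZF=0 PC=3
Step 4: PC=3 exec 'MOV B, D'. After: A=0 B=56 C=0 D=56 ZF=0 PC=4
Step 5: PC=4 exec 'ADD B, C'. After: A=0 B=56 C=0 D=56 ZF=0 PC=5
Step 6: PC=5 exec 'MOV B, 1'. After: A=0 B=1 C=0 D=56 ZF=0 PC=6
Step 7: PC=6 exec 'MUL A, C'. After: A=0 B=1 C=0 D=56 ZF=1 PC=7
Step 8: PC=7 exec 'ADD C, 7'. After: A=0 B=1 C=7 D=56 ZF=0 PC=8
Step 9: PC=8 exec 'MUL D, 2'. After: A=0 B=1 C=7 D=112 ZF=0 PC=9
Step 10: PC=9 exec 'MUL C, B'. After: A=0 B=1 C=7 D=112 ZF=0 PC=10
Step 11: PC=10 exec 'MOV C, -3'. After: A=0 B=1 C=-3 D=112 ZF=0 PC=11
Step 12: PC=11 exec 'ADD B, 5'. After: A=0 B=6 C=-3 D=112 ZF=0 PC=12
Step 13: PC=12 exec 'MOV B, D'. After: A=0 B=112 C=-3 D=112 ZF=0 PC=13
Step 14: PC=13 exec 'ADD D, C'. After: A=0 B=112 C=-3 D=109 ZF=0 PC=14
Step 15: PC=14 exec 'HALT'. After: A=0 B=112 C=-3 D=109 ZF=0 PC=14 HALTED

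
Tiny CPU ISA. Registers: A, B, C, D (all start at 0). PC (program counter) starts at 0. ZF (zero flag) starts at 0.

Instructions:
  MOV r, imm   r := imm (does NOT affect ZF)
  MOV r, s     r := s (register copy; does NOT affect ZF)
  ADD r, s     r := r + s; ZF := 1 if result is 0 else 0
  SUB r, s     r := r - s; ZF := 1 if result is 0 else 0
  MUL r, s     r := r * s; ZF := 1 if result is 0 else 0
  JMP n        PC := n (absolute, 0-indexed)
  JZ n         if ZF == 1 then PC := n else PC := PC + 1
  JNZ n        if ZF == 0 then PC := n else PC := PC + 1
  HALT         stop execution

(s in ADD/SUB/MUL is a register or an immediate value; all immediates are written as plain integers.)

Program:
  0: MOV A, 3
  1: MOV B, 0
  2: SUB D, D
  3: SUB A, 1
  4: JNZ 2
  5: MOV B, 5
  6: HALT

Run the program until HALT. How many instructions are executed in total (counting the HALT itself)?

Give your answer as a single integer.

Answer: 13

Derivation:
Step 1: PC=0 exec 'MOV A, 3'. After: A=3 B=0 C=0 D=0 ZF=0 PC=1
Step 2: PC=1 exec 'MOV B, 0'. After: A=3 B=0 C=0 D=0 ZF=0 PC=2
Step 3: PC=2 exec 'SUB D, D'. After: A=3 B=0 C=0 D=0 ZF=1 PC=3
Step 4: PC=3 exec 'SUB A, 1'. After: A=2 B=0 C=0 D=0 ZF=0 PC=4
Step 5: PC=4 exec 'JNZ 2'. After: A=2 B=0 C=0 D=0 ZF=0 PC=2
Step 6: PC=2 exec 'SUB D, D'. After: A=2 B=0 C=0 D=0 ZF=1 PC=3
Step 7: PC=3 exec 'SUB A, 1'. After: A=1 B=0 C=0 D=0 ZF=0 PC=4
Step 8: PC=4 exec 'JNZ 2'. After: A=1 B=0 C=0 D=0 ZF=0 PC=2
Step 9: PC=2 exec 'SUB D, D'. After: A=1 B=0 C=0 D=0 ZF=1 PC=3
Step 10: PC=3 exec 'SUB A, 1'. After: A=0 B=0 C=0 D=0 ZF=1 PC=4
Step 11: PC=4 exec 'JNZ 2'. After: A=0 B=0 C=0 D=0 ZF=1 PC=5
Step 12: PC=5 exec 'MOV B, 5'. After: A=0 B=5 C=0 D=0 ZF=1 PC=6
Step 13: PC=6 exec 'HALT'. After: A=0 B=5 C=0 D=0 ZF=1 PC=6 HALTED
Total instructions executed: 13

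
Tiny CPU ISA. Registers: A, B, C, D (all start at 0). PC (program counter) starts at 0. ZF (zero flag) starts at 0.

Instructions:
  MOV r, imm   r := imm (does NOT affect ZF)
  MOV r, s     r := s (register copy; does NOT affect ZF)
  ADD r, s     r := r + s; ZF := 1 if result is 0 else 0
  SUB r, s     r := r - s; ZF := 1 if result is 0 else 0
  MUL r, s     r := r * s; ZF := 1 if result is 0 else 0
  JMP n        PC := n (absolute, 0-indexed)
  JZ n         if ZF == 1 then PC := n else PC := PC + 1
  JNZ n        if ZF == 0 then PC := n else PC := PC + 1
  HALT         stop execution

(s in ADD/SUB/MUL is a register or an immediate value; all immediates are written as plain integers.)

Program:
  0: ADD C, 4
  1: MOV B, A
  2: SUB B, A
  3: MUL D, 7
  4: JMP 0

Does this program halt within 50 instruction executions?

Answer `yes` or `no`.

Step 1: PC=0 exec 'ADD C, 4'. After: A=0 B=0 C=4 D=0 ZF=0 PC=1
Step 2: PC=1 exec 'MOV B, A'. After: A=0 B=0 C=4 D=0 ZF=0 PC=2
Step 3: PC=2 exec 'SUB B, A'. After: A=0 B=0 C=4 D=0 ZF=1 PC=3
Step 4: PC=3 exec 'MUL D, 7'. After: A=0 B=0 C=4 D=0 ZF=1 PC=4
Step 5: PC=4 exec 'JMP 0'. After: A=0 B=0 C=4 D=0 ZF=1 PC=0
Step 6: PC=0 exec 'ADD C, 4'. After: A=0 B=0 C=8 D=0 ZF=0 PC=1
Step 7: PC=1 exec 'MOV B, A'. After: A=0 B=0 C=8 D=0 ZF=0 PC=2
Step 8: PC=2 exec 'SUB B, A'. After: A=0 B=0 C=8 D=0 ZF=1 PC=3
Step 9: PC=3 exec 'MUL D, 7'. After: A=0 B=0 C=8 D=0 ZF=1 PC=4
Step 10: PC=4 exec 'JMP 0'. After: A=0 B=0 C=8 D=0 ZF=1 PC=0
Step 11: PC=0 exec 'ADD C, 4'. After: A=0 B=0 C=12 D=0 ZF=0 PC=1
Step 12: PC=1 exec 'MOV B, A'. After: A=0 B=0 C=12 D=0 ZF=0 PC=2
Step 13: PC=2 exec 'SUB B, A'. After: A=0 B=0 C=12 D=0 ZF=1 PC=3
Step 14: PC=3 exec 'MUL D, 7'. After: A=0 B=0 C=12 D=0 ZF=1 PC=4
Step 15: PC=4 exec 'JMP 0'. After: A=0 B=0 C=12 D=0 ZF=1 PC=0
After 50 steps: not halted. PC revisits the same instructions with no path to HALT; will never halt.

Answer: no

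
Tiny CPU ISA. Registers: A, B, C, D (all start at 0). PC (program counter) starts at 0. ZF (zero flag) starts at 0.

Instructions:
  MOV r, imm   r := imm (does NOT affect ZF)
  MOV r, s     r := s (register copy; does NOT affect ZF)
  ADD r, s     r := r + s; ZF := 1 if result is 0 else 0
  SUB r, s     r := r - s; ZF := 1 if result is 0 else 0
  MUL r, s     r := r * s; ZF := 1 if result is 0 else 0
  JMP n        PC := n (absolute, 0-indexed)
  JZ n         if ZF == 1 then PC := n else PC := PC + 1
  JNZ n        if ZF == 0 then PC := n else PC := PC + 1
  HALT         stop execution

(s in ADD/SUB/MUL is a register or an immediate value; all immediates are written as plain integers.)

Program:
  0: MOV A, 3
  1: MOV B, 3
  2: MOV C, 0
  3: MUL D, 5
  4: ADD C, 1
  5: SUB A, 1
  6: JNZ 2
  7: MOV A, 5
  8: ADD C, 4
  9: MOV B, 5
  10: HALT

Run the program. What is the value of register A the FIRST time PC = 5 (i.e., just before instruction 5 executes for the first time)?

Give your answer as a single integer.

Step 1: PC=0 exec 'MOV A, 3'. After: A=3 B=0 C=0 D=0 ZF=0 PC=1
Step 2: PC=1 exec 'MOV B, 3'. After: A=3 B=3 C=0 D=0 ZF=0 PC=2
Step 3: PC=2 exec 'MOV C, 0'. After: A=3 B=3 C=0 D=0 ZF=0 PC=3
Step 4: PC=3 exec 'MUL D, 5'. After: A=3 B=3 C=0 D=0 ZF=1 PC=4
Step 5: PC=4 exec 'ADD C, 1'. After: A=3 B=3 C=1 D=0 ZF=0 PC=5
First time PC=5: A=3

3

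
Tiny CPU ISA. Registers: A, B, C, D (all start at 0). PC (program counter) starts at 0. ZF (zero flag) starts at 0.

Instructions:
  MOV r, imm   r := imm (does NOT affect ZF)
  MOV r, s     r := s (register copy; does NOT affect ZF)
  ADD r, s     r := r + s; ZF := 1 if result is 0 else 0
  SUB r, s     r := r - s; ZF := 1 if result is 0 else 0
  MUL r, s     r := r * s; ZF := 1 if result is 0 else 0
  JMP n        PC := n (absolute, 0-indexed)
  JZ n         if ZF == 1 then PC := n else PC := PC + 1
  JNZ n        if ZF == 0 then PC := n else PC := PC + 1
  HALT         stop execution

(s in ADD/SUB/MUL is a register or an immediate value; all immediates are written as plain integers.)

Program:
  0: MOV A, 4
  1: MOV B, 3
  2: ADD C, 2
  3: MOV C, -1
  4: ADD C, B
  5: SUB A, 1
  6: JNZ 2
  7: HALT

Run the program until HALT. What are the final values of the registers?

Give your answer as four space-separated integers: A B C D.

Step 1: PC=0 exec 'MOV A, 4'. After: A=4 B=0 C=0 D=0 ZF=0 PC=1
Step 2: PC=1 exec 'MOV B, 3'. After: A=4 B=3 C=0 D=0 ZF=0 PC=2
Step 3: PC=2 exec 'ADD C, 2'. After: A=4 B=3 C=2 D=0 ZF=0 PC=3
Step 4: PC=3 exec 'MOV C, -1'. After: A=4 B=3 C=-1 D=0 ZF=0 PC=4
Step 5: PC=4 exec 'ADD C, B'. After: A=4 B=3 C=2 D=0 ZF=0 PC=5
Step 6: PC=5 exec 'SUB A, 1'. After: A=3 B=3 C=2 D=0 ZF=0 PC=6
Step 7: PC=6 exec 'JNZ 2'. After: A=3 B=3 C=2 D=0 ZF=0 PC=2
Step 8: PC=2 exec 'ADD C, 2'. After: A=3 B=3 C=4 D=0 ZF=0 PC=3
Step 9: PC=3 exec 'MOV C, -1'. After: A=3 B=3 C=-1 D=0 ZF=0 PC=4
Step 10: PC=4 exec 'ADD C, B'. After: A=3 B=3 C=2 D=0 ZF=0 PC=5
Step 11: PC=5 exec 'SUB A, 1'. After: A=2 B=3 C=2 D=0 ZF=0 PC=6
Step 12: PC=6 exec 'JNZ 2'. After: A=2 B=3 C=2 D=0 ZF=0 PC=2
Step 13: PC=2 exec 'ADD C, 2'. After: A=2 B=3 C=4 D=0 ZF=0 PC=3
Step 14: PC=3 exec 'MOV C, -1'. After: A=2 B=3 C=-1 D=0 ZF=0 PC=4
Step 15: PC=4 exec 'ADD C, B'. After: A=2 B=3 C=2 D=0 ZF=0 PC=5
Step 16: PC=5 exec 'SUB A, 1'. After: A=1 B=3 C=2 D=0 ZF=0 PC=6
Step 17: PC=6 exec 'JNZ 2'. After: A=1 B=3 C=2 D=0 ZF=0 PC=2
Step 18: PC=2 exec 'ADD C, 2'. After: A=1 B=3 C=4 D=0 ZF=0 PC=3
Step 19: PC=3 exec 'MOV C, -1'. After: A=1 B=3 C=-1 D=0 ZF=0 PC=4
Step 20: PC=4 exec 'ADD C, B'. After: A=1 B=3 C=2 D=0 ZF=0 PC=5
Step 21: PC=5 exec 'SUB A, 1'. After: A=0 B=3 C=2 D=0 ZF=1 PC=6
Step 22: PC=6 exec 'JNZ 2'. After: A=0 B=3 C=2 D=0 ZF=1 PC=7
Step 23: PC=7 exec 'HALT'. After: A=0 B=3 C=2 D=0 ZF=1 PC=7 HALTED

Answer: 0 3 2 0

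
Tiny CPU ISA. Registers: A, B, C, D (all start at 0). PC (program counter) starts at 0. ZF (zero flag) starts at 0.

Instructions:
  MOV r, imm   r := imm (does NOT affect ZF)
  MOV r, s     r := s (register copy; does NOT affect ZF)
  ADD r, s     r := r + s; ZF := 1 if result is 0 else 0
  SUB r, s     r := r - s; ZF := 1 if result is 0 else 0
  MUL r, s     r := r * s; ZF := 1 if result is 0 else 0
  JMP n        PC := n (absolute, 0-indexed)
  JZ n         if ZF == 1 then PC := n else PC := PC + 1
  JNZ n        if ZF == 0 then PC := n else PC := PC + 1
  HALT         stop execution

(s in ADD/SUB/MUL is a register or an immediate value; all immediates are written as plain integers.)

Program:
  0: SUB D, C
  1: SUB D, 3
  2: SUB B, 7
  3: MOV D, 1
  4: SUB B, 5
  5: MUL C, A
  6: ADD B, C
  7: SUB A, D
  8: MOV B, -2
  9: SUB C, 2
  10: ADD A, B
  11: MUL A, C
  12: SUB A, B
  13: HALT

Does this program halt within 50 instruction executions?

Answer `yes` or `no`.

Step 1: PC=0 exec 'SUB D, C'. After: A=0 B=0 C=0 D=0 ZF=1 PC=1
Step 2: PC=1 exec 'SUB D, 3'. After: A=0 B=0 C=0 D=-3 ZF=0 PC=2
Step 3: PC=2 exec 'SUB B, 7'. After: A=0 B=-7 C=0 D=-3 ZF=0 PC=3
Step 4: PC=3 exec 'MOV D, 1'. After: A=0 B=-7 C=0 D=1 ZF=0 PC=4
Step 5: PC=4 exec 'SUB B, 5'. After: A=0 B=-12 C=0 D=1 ZF=0 PC=5
Step 6: PC=5 exec 'MUL C, A'. After: A=0 B=-12 C=0 D=1 ZF=1 PC=6
Step 7: PC=6 exec 'ADD B, C'. After: A=0 B=-12 C=0 D=1 ZF=0 PC=7
Step 8: PC=7 exec 'SUB A, D'. After: A=-1 B=-12 C=0 D=1 ZF=0 PC=8
Step 9: PC=8 exec 'MOV B, -2'. After: A=-1 B=-2 C=0 D=1 ZF=0 PC=9
Step 10: PC=9 exec 'SUB C, 2'. After: A=-1 B=-2 C=-2 D=1 ZF=0 PC=10
Step 11: PC=10 exec 'ADD A, B'. After: A=-3 B=-2 C=-2 D=1 ZF=0 PC=11
Step 12: PC=11 exec 'MUL A, C'. After: A=6 B=-2 C=-2 D=1 ZF=0 PC=12
Step 13: PC=12 exec 'SUB A, B'. After: A=8 B=-2 C=-2 D=1 ZF=0 PC=13
Step 14: PC=13 exec 'HALT'. After: A=8 B=-2 C=-2 D=1 ZF=0 PC=13 HALTED

Answer: yes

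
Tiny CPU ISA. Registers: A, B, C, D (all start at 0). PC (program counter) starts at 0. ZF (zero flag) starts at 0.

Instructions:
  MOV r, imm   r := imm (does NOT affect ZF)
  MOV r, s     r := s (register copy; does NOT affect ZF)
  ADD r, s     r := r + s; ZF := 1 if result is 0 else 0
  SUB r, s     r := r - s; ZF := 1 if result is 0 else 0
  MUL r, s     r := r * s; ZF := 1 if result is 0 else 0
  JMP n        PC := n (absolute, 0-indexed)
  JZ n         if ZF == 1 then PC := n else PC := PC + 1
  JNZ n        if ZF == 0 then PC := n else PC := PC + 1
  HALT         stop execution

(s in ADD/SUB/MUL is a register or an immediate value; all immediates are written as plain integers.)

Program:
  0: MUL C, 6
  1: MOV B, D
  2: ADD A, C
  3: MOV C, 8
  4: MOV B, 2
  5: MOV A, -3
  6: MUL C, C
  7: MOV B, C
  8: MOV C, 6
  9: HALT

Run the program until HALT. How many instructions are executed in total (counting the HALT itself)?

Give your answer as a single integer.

Answer: 10

Derivation:
Step 1: PC=0 exec 'MUL C, 6'. After: A=0 B=0 C=0 D=0 ZF=1 PC=1
Step 2: PC=1 exec 'MOV B, D'. After: A=0 B=0 C=0 D=0 ZF=1 PC=2
Step 3: PC=2 exec 'ADD A, C'. After: A=0 B=0 C=0 D=0 ZF=1 PC=3
Step 4: PC=3 exec 'MOV C, 8'. After: A=0 B=0 C=8 D=0 ZF=1 PC=4
Step 5: PC=4 exec 'MOV B, 2'. After: A=0 B=2 C=8 D=0 ZF=1 PC=5
Step 6: PC=5 exec 'MOV A, -3'. After: A=-3 B=2 C=8 D=0 ZF=1 PC=6
Step 7: PC=6 exec 'MUL C, C'. After: A=-3 B=2 C=64 D=0 ZF=0 PC=7
Step 8: PC=7 exec 'MOV B, C'. After: A=-3 B=64 C=64 D=0 ZF=0 PC=8
Step 9: PC=8 exec 'MOV C, 6'. After: A=-3 B=64 C=6 D=0 ZF=0 PC=9
Step 10: PC=9 exec 'HALT'. After: A=-3 B=64 C=6 D=0 ZF=0 PC=9 HALTED
Total instructions executed: 10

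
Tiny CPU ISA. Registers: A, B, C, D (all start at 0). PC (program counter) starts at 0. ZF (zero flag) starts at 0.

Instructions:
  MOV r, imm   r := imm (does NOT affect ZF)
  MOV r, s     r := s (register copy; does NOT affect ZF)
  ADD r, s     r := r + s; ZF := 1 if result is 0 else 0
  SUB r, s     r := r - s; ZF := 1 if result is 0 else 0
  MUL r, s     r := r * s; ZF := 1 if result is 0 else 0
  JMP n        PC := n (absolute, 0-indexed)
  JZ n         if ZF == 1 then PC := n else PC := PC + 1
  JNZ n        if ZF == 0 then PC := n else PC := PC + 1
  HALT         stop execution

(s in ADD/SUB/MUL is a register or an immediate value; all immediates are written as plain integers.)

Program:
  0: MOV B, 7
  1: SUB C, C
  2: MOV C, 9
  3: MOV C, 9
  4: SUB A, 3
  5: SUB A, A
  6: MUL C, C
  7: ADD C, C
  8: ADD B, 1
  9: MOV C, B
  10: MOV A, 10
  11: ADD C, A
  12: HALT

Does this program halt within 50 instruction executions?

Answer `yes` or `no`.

Answer: yes

Derivation:
Step 1: PC=0 exec 'MOV B, 7'. After: A=0 B=7 C=0 D=0 ZF=0 PC=1
Step 2: PC=1 exec 'SUB C, C'. After: A=0 B=7 C=0 D=0 ZF=1 PC=2
Step 3: PC=2 exec 'MOV C, 9'. After: A=0 B=7 C=9 D=0 ZF=1 PC=3
Step 4: PC=3 exec 'MOV C, 9'. After: A=0 B=7 C=9 D=0 ZF=1 PC=4
Step 5: PC=4 exec 'SUB A, 3'. After: A=-3 B=7 C=9 D=0 ZF=0 PC=5
Step 6: PC=5 exec 'SUB A, A'. After: A=0 B=7 C=9 D=0 ZF=1 PC=6
Step 7: PC=6 exec 'MUL C, C'. After: A=0 B=7 C=81 D=0 ZF=0 PC=7
Step 8: PC=7 exec 'ADD C, C'. After: A=0 B=7 C=162 D=0 ZF=0 PC=8
Step 9: PC=8 exec 'ADD B, 1'. After: A=0 B=8 C=162 D=0 ZF=0 PC=9
Step 10: PC=9 exec 'MOV C, B'. After: A=0 B=8 C=8 D=0 ZF=0 PC=10
Step 11: PC=10 exec 'MOV A, 10'. After: A=10 B=8 C=8 D=0 ZF=0 PC=11
Step 12: PC=11 exec 'ADD C, A'. After: A=10 B=8 C=18 D=0 ZF=0 PC=12
Step 13: PC=12 exec 'HALT'. After: A=10 B=8 C=18 D=0 ZF=0 PC=12 HALTED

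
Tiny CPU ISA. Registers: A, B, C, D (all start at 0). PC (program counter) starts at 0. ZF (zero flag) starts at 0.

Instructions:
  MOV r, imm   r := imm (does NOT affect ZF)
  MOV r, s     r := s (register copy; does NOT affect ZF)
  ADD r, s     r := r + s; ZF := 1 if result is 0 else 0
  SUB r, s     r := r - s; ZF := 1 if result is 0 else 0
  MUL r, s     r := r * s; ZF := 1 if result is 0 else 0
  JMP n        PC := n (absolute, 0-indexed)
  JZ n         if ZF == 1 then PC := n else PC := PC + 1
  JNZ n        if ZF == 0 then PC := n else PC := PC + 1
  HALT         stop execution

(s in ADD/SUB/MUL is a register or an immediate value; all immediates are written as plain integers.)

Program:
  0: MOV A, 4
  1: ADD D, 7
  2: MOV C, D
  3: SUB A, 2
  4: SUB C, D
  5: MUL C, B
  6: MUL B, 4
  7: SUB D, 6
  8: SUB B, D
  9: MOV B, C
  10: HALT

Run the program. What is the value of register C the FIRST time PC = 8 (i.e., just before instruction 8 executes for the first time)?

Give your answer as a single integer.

Step 1: PC=0 exec 'MOV A, 4'. After: A=4 B=0 C=0 D=0 ZF=0 PC=1
Step 2: PC=1 exec 'ADD D, 7'. After: A=4 B=0 C=0 D=7 ZF=0 PC=2
Step 3: PC=2 exec 'MOV C, D'. After: A=4 B=0 C=7 D=7 ZF=0 PC=3
Step 4: PC=3 exec 'SUB A, 2'. After: A=2 B=0 C=7 D=7 ZF=0 PC=4
Step 5: PC=4 exec 'SUB C, D'. After: A=2 B=0 C=0 D=7 ZF=1 PC=5
Step 6: PC=5 exec 'MUL C, B'. After: A=2 B=0 C=0 D=7 ZF=1 PC=6
Step 7: PC=6 exec 'MUL B, 4'. After: A=2 B=0 C=0 D=7 ZF=1 PC=7
Step 8: PC=7 exec 'SUB D, 6'. After: A=2 B=0 C=0 D=1 ZF=0 PC=8
First time PC=8: C=0

0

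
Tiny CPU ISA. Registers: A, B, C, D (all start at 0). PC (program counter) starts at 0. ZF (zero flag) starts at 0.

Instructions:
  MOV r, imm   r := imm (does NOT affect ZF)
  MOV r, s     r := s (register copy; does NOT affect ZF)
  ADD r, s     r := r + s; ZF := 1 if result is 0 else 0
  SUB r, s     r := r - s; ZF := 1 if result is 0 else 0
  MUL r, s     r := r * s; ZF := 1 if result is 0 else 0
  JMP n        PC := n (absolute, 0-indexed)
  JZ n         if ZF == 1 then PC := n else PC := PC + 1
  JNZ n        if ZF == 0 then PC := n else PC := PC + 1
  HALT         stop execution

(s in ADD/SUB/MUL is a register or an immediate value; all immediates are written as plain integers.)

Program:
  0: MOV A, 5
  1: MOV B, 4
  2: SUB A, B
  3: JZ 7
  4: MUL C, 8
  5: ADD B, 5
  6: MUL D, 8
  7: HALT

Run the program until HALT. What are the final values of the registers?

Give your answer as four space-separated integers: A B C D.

Answer: 1 9 0 0

Derivation:
Step 1: PC=0 exec 'MOV A, 5'. After: A=5 B=0 C=0 D=0 ZF=0 PC=1
Step 2: PC=1 exec 'MOV B, 4'. After: A=5 B=4 C=0 D=0 ZF=0 PC=2
Step 3: PC=2 exec 'SUB A, B'. After: A=1 B=4 C=0 D=0 ZF=0 PC=3
Step 4: PC=3 exec 'JZ 7'. After: A=1 B=4 C=0 D=0 ZF=0 PC=4
Step 5: PC=4 exec 'MUL C, 8'. After: A=1 B=4 C=0 D=0 ZF=1 PC=5
Step 6: PC=5 exec 'ADD B, 5'. After: A=1 B=9 C=0 D=0 ZF=0 PC=6
Step 7: PC=6 exec 'MUL D, 8'. After: A=1 B=9 C=0 D=0 ZF=1 PC=7
Step 8: PC=7 exec 'HALT'. After: A=1 B=9 C=0 D=0 ZF=1 PC=7 HALTED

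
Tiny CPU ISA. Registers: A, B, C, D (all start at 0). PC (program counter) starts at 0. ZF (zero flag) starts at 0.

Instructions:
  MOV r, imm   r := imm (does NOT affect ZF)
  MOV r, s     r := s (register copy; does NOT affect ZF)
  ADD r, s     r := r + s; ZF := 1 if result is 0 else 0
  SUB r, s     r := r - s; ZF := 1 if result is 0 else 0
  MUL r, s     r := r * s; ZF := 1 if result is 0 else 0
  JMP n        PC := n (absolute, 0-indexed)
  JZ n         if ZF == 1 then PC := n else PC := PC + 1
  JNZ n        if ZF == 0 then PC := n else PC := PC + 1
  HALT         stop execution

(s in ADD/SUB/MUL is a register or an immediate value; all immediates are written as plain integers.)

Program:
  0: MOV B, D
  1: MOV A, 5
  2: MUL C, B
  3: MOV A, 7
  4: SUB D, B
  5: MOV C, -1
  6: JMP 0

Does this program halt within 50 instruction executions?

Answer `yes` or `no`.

Answer: no

Derivation:
Step 1: PC=0 exec 'MOV B, D'. After: A=0 B=0 C=0 D=0 ZF=0 PC=1
Step 2: PC=1 exec 'MOV A, 5'. After: A=5 B=0 C=0 D=0 ZF=0 PC=2
Step 3: PC=2 exec 'MUL C, B'. After: A=5 B=0 C=0 D=0 ZF=1 PC=3
Step 4: PC=3 exec 'MOV A, 7'. After: A=7 B=0 C=0 D=0 ZF=1 PC=4
Step 5: PC=4 exec 'SUB D, B'. After: A=7 B=0 C=0 D=0 ZF=1 PC=5
Step 6: PC=5 exec 'MOV C, -1'. After: A=7 B=0 C=-1 D=0 ZF=1 PC=6
Step 7: PC=6 exec 'JMP 0'. After: A=7 B=0 C=-1 D=0 ZF=1 PC=0
Step 8: PC=0 exec 'MOV B, D'. After: A=7 B=0 C=-1 D=0 ZF=1 PC=1
Step 9: PC=1 exec 'MOV A, 5'. After: A=5 B=0 C=-1 D=0 ZF=1 PC=2
Step 10: PC=2 exec 'MUL C, B'. After: A=5 B=0 C=0 D=0 ZF=1 PC=3
State after step 10 equals state after step 3: the program is in a cycle of length 7 and will never halt.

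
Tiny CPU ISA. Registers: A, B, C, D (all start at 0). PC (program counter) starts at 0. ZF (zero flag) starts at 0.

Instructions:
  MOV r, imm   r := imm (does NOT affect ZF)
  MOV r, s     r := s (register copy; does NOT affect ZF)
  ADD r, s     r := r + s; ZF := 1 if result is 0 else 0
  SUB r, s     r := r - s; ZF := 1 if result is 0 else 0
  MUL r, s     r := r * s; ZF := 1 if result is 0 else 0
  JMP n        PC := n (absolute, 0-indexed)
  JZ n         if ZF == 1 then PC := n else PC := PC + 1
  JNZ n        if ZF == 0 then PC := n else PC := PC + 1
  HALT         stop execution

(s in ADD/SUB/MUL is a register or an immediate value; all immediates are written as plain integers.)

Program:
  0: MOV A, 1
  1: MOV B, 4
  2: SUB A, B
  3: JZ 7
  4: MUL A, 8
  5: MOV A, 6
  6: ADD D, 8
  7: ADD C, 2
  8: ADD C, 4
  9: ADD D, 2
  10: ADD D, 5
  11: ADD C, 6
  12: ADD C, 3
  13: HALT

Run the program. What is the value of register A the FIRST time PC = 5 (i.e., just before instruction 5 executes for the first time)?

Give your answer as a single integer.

Step 1: PC=0 exec 'MOV A, 1'. After: A=1 B=0 C=0 D=0 ZF=0 PC=1
Step 2: PC=1 exec 'MOV B, 4'. After: A=1 B=4 C=0 D=0 ZF=0 PC=2
Step 3: PC=2 exec 'SUB A, B'. After: A=-3 B=4 C=0 D=0 ZF=0 PC=3
Step 4: PC=3 exec 'JZ 7'. After: A=-3 B=4 C=0 D=0 ZF=0 PC=4
Step 5: PC=4 exec 'MUL A, 8'. After: A=-24 B=4 C=0 D=0 ZF=0 PC=5
First time PC=5: A=-24

-24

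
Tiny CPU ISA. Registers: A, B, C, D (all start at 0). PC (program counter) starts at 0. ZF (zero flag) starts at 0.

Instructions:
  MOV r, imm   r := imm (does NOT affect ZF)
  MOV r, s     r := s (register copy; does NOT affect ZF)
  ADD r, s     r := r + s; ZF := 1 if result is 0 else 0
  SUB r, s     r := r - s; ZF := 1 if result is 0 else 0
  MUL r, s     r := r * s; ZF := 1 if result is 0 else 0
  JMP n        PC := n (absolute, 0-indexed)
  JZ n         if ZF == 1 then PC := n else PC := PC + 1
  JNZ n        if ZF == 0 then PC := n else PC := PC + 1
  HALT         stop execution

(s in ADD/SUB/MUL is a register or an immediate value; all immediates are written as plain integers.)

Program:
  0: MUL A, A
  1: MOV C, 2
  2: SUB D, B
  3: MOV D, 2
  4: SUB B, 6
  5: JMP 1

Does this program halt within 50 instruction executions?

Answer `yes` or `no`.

Answer: no

Derivation:
Step 1: PC=0 exec 'MUL A, A'. After: A=0 B=0 C=0 D=0 ZF=1 PC=1
Step 2: PC=1 exec 'MOV C, 2'. After: A=0 B=0 C=2 D=0 ZF=1 PC=2
Step 3: PC=2 exec 'SUB D, B'. After: A=0 B=0 C=2 D=0 ZF=1 PC=3
Step 4: PC=3 exec 'MOV D, 2'. After: A=0 B=0 C=2 D=2 ZF=1 PC=4
Step 5: PC=4 exec 'SUB B, 6'. After: A=0 B=-6 C=2 D=2 ZF=0 PC=5
Step 6: PC=5 exec 'JMP 1'. After: A=0 B=-6 C=2 D=2 ZF=0 PC=1
Step 7: PC=1 exec 'MOV C, 2'. After: A=0 B=-6 C=2 D=2 ZF=0 PC=2
Step 8: PC=2 exec 'SUB D, B'. After: A=0 B=-6 C=2 D=8 ZF=0 PC=3
Step 9: PC=3 exec 'MOV D, 2'. After: A=0 B=-6 C=2 D=2 ZF=0 PC=4
Step 10: PC=4 exec 'SUB B, 6'. After: A=0 B=-12 C=2 D=2 ZF=0 PC=5
Step 11: PC=5 exec 'JMP 1'. After: A=0 B=-12 C=2 D=2 ZF=0 PC=1
Step 12: PC=1 exec 'MOV C, 2'. After: A=0 B=-12 C=2 D=2 ZF=0 PC=2
Step 13: PC=2 exec 'SUB D, B'. After: A=0 B=-12 C=2 D=14 ZF=0 PC=3
Step 14: PC=3 exec 'MOV D, 2'. After: A=0 B=-12 C=2 D=2 ZF=0 PC=4
Step 15: PC=4 exec 'SUB B, 6'. After: A=0 B=-18 C=2 D=2 ZF=0 PC=5
After 50 steps: not halted. PC revisits the same instructions with no path to HALT; will never halt.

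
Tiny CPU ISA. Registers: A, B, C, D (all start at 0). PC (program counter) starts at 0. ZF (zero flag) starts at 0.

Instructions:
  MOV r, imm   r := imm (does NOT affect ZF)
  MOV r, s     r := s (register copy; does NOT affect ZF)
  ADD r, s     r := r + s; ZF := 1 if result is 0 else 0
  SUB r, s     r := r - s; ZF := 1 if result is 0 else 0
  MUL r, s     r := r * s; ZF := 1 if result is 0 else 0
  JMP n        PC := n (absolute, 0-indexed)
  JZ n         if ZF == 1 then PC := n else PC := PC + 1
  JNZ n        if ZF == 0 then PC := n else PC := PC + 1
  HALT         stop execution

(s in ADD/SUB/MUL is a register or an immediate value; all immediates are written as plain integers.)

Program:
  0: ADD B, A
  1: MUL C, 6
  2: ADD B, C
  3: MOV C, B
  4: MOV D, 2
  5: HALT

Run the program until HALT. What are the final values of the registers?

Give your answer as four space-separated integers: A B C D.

Step 1: PC=0 exec 'ADD B, A'. After: A=0 B=0 C=0 D=0 ZF=1 PC=1
Step 2: PC=1 exec 'MUL C, 6'. After: A=0 B=0 C=0 D=0 ZF=1 PC=2
Step 3: PC=2 exec 'ADD B, C'. After: A=0 B=0 C=0 D=0 ZF=1 PC=3
Step 4: PC=3 exec 'MOV C, B'. After: A=0 B=0 C=0 D=0 ZF=1 PC=4
Step 5: PC=4 exec 'MOV D, 2'. After: A=0 B=0 C=0 D=2 ZF=1 PC=5
Step 6: PC=5 exec 'HALT'. After: A=0 B=0 C=0 D=2 ZF=1 PC=5 HALTED

Answer: 0 0 0 2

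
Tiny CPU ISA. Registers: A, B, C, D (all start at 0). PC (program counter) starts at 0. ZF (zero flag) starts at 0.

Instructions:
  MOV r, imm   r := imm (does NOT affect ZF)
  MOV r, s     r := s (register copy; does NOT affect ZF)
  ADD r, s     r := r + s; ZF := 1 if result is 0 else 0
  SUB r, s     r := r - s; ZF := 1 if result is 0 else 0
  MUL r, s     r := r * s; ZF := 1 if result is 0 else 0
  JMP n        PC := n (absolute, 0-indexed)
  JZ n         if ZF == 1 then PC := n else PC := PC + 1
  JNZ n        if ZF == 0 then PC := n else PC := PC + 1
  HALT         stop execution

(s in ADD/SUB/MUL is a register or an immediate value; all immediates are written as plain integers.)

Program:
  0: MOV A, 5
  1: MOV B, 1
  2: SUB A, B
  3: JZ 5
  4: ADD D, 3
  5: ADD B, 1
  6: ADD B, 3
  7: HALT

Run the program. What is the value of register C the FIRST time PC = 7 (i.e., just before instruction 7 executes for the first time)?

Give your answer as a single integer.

Step 1: PC=0 exec 'MOV A, 5'. After: A=5 B=0 C=0 D=0 ZF=0 PC=1
Step 2: PC=1 exec 'MOV B, 1'. After: A=5 B=1 C=0 D=0 ZF=0 PC=2
Step 3: PC=2 exec 'SUB A, B'. After: A=4 B=1 C=0 D=0 ZF=0 PC=3
Step 4: PC=3 exec 'JZ 5'. After: A=4 B=1 C=0 D=0 ZF=0 PC=4
Step 5: PC=4 exec 'ADD D, 3'. After: A=4 B=1 C=0 D=3 ZF=0 PC=5
Step 6: PC=5 exec 'ADD B, 1'. After: A=4 B=2 C=0 D=3 ZF=0 PC=6
Step 7: PC=6 exec 'ADD B, 3'. After: A=4 B=5 C=0 D=3 ZF=0 PC=7
First time PC=7: C=0

0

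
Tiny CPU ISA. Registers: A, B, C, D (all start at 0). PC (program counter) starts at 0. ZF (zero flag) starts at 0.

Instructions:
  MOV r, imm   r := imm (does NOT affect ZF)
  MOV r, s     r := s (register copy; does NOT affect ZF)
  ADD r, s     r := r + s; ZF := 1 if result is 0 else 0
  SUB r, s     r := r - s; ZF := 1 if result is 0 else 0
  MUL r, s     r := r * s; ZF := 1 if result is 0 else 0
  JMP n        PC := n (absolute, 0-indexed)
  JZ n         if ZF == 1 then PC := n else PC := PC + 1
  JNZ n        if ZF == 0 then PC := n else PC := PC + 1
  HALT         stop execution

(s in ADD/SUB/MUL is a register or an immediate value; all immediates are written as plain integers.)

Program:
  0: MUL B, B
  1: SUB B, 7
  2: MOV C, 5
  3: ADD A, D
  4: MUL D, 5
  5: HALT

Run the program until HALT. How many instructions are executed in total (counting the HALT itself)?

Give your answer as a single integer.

Step 1: PC=0 exec 'MUL B, B'. After: A=0 B=0 C=0 D=0 ZF=1 PC=1
Step 2: PC=1 exec 'SUB B, 7'. After: A=0 B=-7 C=0 D=0 ZF=0 PC=2
Step 3: PC=2 exec 'MOV C, 5'. After: A=0 B=-7 C=5 D=0 ZF=0 PC=3
Step 4: PC=3 exec 'ADD A, D'. After: A=0 B=-7 C=5 D=0 ZF=1 PC=4
Step 5: PC=4 exec 'MUL D, 5'. After: A=0 B=-7 C=5 D=0 ZF=1 PC=5
Step 6: PC=5 exec 'HALT'. After: A=0 B=-7 C=5 D=0 ZF=1 PC=5 HALTED
Total instructions executed: 6

Answer: 6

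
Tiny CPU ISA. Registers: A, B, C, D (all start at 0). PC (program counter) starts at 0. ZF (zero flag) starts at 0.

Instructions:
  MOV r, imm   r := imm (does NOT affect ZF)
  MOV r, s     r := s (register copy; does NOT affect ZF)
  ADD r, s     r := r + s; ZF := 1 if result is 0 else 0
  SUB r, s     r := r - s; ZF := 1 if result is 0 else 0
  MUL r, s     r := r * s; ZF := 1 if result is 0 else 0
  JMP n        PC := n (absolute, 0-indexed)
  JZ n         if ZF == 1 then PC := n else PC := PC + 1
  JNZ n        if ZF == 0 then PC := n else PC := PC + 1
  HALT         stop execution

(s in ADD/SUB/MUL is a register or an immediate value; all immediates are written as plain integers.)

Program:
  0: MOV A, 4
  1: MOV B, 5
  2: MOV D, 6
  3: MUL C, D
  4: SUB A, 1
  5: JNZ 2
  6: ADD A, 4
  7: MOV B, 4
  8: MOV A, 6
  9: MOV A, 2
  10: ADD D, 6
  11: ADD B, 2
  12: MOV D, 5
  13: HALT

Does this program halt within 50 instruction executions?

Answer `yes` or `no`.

Answer: yes

Derivation:
Step 1: PC=0 exec 'MOV A, 4'. After: A=4 B=0 C=0 D=0 ZF=0 PC=1
Step 2: PC=1 exec 'MOV B, 5'. After: A=4 B=5 C=0 D=0 ZF=0 PC=2
Step 3: PC=2 exec 'MOV D, 6'. After: A=4 B=5 C=0 D=6 ZF=0 PC=3
Step 4: PC=3 exec 'MUL C, D'. After: A=4 B=5 C=0 D=6 ZF=1 PC=4
Step 5: PC=4 exec 'SUB A, 1'. After: A=3 B=5 C=0 D=6 ZF=0 PC=5
Step 6: PC=5 exec 'JNZ 2'. After: A=3 B=5 C=0 D=6 ZF=0 PC=2
Step 7: PC=2 exec 'MOV D, 6'. After: A=3 B=5 C=0 D=6 ZF=0 PC=3
Step 8: PC=3 exec 'MUL C, D'. After: A=3 B=5 C=0 D=6 ZF=1 PC=4
Step 9: PC=4 exec 'SUB A, 1'. After: A=2 B=5 C=0 D=6 ZF=0 PC=5
Step 10: PC=5 exec 'JNZ 2'. After: A=2 B=5 C=0 D=6 ZF=0 PC=2
Step 11: PC=2 exec 'MOV D, 6'. After: A=2 B=5 C=0 D=6 ZF=0 PC=3
Step 12: PC=3 exec 'MUL C, D'. After: A=2 B=5 C=0 D=6 ZF=1 PC=4
Step 13: PC=4 exec 'SUB A, 1'. After: A=1 B=5 C=0 D=6 ZF=0 PC=5
Step 14: PC=5 exec 'JNZ 2'. After: A=1 B=5 C=0 D=6 ZF=0 PC=2
Step 15: PC=2 exec 'MOV D, 6'. After: A=1 B=5 C=0 D=6 ZF=0 PC=3
Step 16: PC=3 exec 'MUL C, D'. After: A=1 B=5 C=0 D=6 ZF=1 PC=4
Step 17: PC=4 exec 'SUB A, 1'. After: A=0 B=5 C=0 D=6 ZF=1 PC=5
Step 18: PC=5 exec 'JNZ 2'. After: A=0 B=5 C=0 D=6 ZF=1 PC=6
Step 19: PC=6 exec 'ADD A, 4'. After: A=4 B=5 C=0 D=6 ZF=0 PC=7
Step 20: PC=7 exec 'MOV B, 4'. After: A=4 B=4 C=0 D=6 ZF=0 PC=8
Step 21: PC=8 exec 'MOV A, 6'. After: A=6 B=4 C=0 D=6 ZF=0 PC=9
Step 22: PC=9 exec 'MOV A, 2'. After: A=2 B=4 C=0 D=6 ZF=0 PC=10
Step 23: PC=10 exec 'ADD D, 6'. After: A=2 B=4 C=0 D=12 ZF=0 PC=11
Step 24: PC=11 exec 'ADD B, 2'. After: A=2 B=6 C=0 D=12 ZF=0 PC=12
Step 25: PC=12 exec 'MOV D, 5'. After: A=2 B=6 C=0 D=5 ZF=0 PC=13
Step 26: PC=13 exec 'HALT'. After: A=2 B=6 C=0 D=5 ZF=0 PC=13 HALTED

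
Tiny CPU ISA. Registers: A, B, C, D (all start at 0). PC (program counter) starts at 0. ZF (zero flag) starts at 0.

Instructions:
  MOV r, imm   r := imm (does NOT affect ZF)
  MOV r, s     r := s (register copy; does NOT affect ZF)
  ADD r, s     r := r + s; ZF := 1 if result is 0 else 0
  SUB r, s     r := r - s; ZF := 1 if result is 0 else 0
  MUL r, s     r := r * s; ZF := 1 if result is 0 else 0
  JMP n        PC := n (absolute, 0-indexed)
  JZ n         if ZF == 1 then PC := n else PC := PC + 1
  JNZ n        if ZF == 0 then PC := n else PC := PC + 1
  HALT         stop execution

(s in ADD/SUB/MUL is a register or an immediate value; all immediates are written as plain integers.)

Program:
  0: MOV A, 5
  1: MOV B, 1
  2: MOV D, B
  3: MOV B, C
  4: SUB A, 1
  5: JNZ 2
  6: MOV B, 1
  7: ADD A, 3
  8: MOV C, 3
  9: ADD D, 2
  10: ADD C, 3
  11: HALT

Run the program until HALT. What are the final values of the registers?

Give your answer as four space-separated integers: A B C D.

Answer: 3 1 6 2

Derivation:
Step 1: PC=0 exec 'MOV A, 5'. After: A=5 B=0 C=0 D=0 ZF=0 PC=1
Step 2: PC=1 exec 'MOV B, 1'. After: A=5 B=1 C=0 D=0 ZF=0 PC=2
Step 3: PC=2 exec 'MOV D, B'. After: A=5 B=1 C=0 D=1 ZF=0 PC=3
Step 4: PC=3 exec 'MOV B, C'. After: A=5 B=0 C=0 D=1 ZF=0 PC=4
Step 5: PC=4 exec 'SUB A, 1'. After: A=4 B=0 C=0 D=1 ZF=0 PC=5
Step 6: PC=5 exec 'JNZ 2'. After: A=4 B=0 C=0 D=1 ZF=0 PC=2
Step 7: PC=2 exec 'MOV D, B'. After: A=4 B=0 C=0 D=0 ZF=0 PC=3
Step 8: PC=3 exec 'MOV B, C'. After: A=4 B=0 C=0 D=0 ZF=0 PC=4
Step 9: PC=4 exec 'SUB A, 1'. After: A=3 B=0 C=0 D=0 ZF=0 PC=5
Step 10: PC=5 exec 'JNZ 2'. After: A=3 B=0 C=0 D=0 ZF=0 PC=2
Step 11: PC=2 exec 'MOV D, B'. After: A=3 B=0 C=0 D=0 ZF=0 PC=3
Step 12: PC=3 exec 'MOV B, C'. After: A=3 B=0 C=0 D=0 ZF=0 PC=4
Step 13: PC=4 exec 'SUB A, 1'. After: A=2 B=0 C=0 D=0 ZF=0 PC=5
Step 14: PC=5 exec 'JNZ 2'. After: A=2 B=0 C=0 D=0 ZF=0 PC=2
Step 15: PC=2 exec 'MOV D, B'. After: A=2 B=0 C=0 D=0 ZF=0 PC=3
Step 16: PC=3 exec 'MOV B, C'. After: A=2 B=0 C=0 D=0 ZF=0 PC=4
Step 17: PC=4 exec 'SUB A, 1'. After: A=1 B=0 C=0 D=0 ZF=0 PC=5
Step 18: PC=5 exec 'JNZ 2'. After: A=1 B=0 C=0 D=0 ZF=0 PC=2
Step 19: PC=2 exec 'MOV D, B'. After: A=1 B=0 C=0 D=0 ZF=0 PC=3
Step 20: PC=3 exec 'MOV B, C'. After: A=1 B=0 C=0 D=0 ZF=0 PC=4
Step 21: PC=4 exec 'SUB A, 1'. After: A=0 B=0 C=0 D=0 ZF=1 PC=5
Step 22: PC=5 exec 'JNZ 2'. After: A=0 B=0 C=0 D=0 ZF=1 PC=6
Step 23: PC=6 exec 'MOV B, 1'. After: A=0 B=1 C=0 D=0 ZF=1 PC=7
Step 24: PC=7 exec 'ADD A, 3'. After: A=3 B=1 C=0 D=0 ZF=0 PC=8
Step 25: PC=8 exec 'MOV C, 3'. After: A=3 B=1 C=3 D=0 ZF=0 PC=9
Step 26: PC=9 exec 'ADD D, 2'. After: A=3 B=1 C=3 D=2 ZF=0 PC=10
Step 27: PC=10 exec 'ADD C, 3'. After: A=3 B=1 C=6 D=2 ZF=0 PC=11
Step 28: PC=11 exec 'HALT'. After: A=3 B=1 C=6 D=2 ZF=0 PC=11 HALTED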